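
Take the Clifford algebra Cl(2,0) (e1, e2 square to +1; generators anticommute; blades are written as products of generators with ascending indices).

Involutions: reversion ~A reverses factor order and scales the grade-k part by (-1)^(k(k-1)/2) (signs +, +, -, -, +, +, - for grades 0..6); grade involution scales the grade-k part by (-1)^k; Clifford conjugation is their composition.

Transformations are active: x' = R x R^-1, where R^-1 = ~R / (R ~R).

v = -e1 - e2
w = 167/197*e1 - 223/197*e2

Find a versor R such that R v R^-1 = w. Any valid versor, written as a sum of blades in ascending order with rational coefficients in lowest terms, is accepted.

Sketch: the shared square 2 makes R = v + w = -30/197*e1 - 420/197*e2 the natural versor; its sandwich fixes that direction, negates (v - w)/2, and sends v to w.
Answer: -30/197*e1 - 420/197*e2


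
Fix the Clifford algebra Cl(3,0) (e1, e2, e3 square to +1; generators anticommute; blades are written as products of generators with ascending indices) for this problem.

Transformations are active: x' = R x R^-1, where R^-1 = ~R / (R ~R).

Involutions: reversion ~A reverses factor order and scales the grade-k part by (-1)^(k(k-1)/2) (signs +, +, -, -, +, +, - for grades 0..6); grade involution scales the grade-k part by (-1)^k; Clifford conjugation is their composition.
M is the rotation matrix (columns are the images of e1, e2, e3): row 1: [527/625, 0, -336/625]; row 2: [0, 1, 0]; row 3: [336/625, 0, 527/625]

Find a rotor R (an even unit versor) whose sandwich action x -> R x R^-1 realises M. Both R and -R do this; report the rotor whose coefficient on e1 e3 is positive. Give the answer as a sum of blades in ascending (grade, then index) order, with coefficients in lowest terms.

Method: write R = a + b12*e1 e2 + b13*e1 e3 + b23*e2 e3 with a^2 + b12^2 + b13^2 + b23^2 = 1 (so R^-1 = ~R). Expanding the columns R e_j ~R gives tr M = 4a^2 - 1 and, from the antisymmetric part, M21 - M12 = -4a*b12, M13 - M31 = 4a*b13, M32 - M23 = -4a*b23.
Here tr M = 1679/625, so a^2 = (1 + tr M)/4 = 576/625 and a = ±24/25. Taking a = 24/25: M21 - M12 = 0, M13 - M31 = -672/625, M32 - M23 = 0, giving b12 = 0, b13 = -7/25, b23 = 0, i.e. R = 24/25 - 7/25*e1 e3.
Its e1 e3 coefficient is negative, so report the other preimage -R.
Answer: -24/25 + 7/25*e1 e3. Note: both R and -R realise this M (trace 1679/625); the covering map identifies them, and the e1 e3-coefficient sign is the tie-breaker.


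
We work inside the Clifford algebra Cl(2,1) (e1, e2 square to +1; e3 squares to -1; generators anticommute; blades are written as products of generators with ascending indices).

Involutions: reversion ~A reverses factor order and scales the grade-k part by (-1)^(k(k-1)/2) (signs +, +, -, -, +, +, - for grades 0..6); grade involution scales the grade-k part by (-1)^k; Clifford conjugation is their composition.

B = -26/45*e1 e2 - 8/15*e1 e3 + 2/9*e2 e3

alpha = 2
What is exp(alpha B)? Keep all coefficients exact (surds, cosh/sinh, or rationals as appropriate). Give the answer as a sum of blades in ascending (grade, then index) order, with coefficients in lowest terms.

B^2 term by term: the squares give (-26/45)^2*(e1 e2)^2 + (-8/15)^2*(e1 e3)^2 + (2/9)^2*(e2 e3)^2 = 676/2025*(-1) + 64/225*(+1) + 4/81*(+1) = 0 (each basis 2-blade squares to minus the product of its generators' squares); cross terms between blades sharing an index anticommute and cancel. So B^2 = 0.
B^2 = 0, and the exponential is exactly linear here: exp(alpha B) = 1 + alpha B (parabolic case).
Answer: 1 - 52/45*e1 e2 - 16/15*e1 e3 + 4/9*e2 e3


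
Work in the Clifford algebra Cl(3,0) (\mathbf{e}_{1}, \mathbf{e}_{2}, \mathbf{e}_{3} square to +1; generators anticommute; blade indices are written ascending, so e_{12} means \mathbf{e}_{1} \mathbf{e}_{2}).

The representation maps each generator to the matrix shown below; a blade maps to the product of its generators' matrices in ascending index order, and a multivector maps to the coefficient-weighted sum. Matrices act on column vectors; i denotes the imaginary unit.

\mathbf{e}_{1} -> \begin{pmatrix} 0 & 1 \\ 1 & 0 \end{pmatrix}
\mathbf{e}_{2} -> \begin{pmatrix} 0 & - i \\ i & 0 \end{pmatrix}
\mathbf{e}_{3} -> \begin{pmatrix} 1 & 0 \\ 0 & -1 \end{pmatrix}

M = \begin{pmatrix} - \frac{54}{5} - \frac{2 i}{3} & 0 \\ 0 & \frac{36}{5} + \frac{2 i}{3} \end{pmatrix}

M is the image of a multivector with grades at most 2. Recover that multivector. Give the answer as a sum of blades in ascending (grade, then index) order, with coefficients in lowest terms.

Method: 1, rho(e_{1}), rho(e_{2}), rho(e_{3}) form a trace-orthogonal basis of the 2x2 complex matrices (tr(X Y) = 2 if X = Y, else 0), so M = m0*1 + m1*rho(e_{1}) + m2*rho(e_{2}) + m3*rho(e_{3}) with m0 = tr(M)/2 = - \frac{9}{5}, m1 = tr(M rho(e_{1}))/2 = 0, m2 = tr(M rho(e_{2}))/2 = 0, m3 = tr(M rho(e_{3}))/2 = -9 - \frac{2 i}{3}.
Multiplying table entries, the bivector images are rho(e_{12}) = i*rho(e_{3}), rho(e_{13}) = -i*rho(e_{2}), rho(e_{23}) = i*rho(e_{1}); with real blade coefficients the real parts of m0..m3 are the coefficients of 1, e_{1}, e_{2}, e_{3} and the imaginary parts give the bivectors (e_{23}: Im m1, e_{13}: -Im m2, e_{12}: Im m3).
Answer: -\frac{9}{5} - 9 e_{3} - \frac{2}{3} e_{12}


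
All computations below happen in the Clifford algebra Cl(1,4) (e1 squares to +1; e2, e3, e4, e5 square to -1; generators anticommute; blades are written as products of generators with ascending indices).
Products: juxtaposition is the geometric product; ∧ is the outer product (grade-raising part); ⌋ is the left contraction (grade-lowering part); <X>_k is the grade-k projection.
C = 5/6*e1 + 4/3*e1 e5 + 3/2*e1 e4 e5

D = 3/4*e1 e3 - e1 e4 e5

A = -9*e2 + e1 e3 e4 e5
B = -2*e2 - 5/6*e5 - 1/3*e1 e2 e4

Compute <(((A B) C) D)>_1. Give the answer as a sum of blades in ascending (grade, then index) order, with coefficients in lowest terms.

step 1: -18 + 3*e1 e4 + 15/2*e2 e5 + 5/6*e1 e3 e4 - 1/3*e2 e3 e5 + 2*e1 e2 e3 e4 e5
step 2: -15*e1 - 5/2*e4 + 9/2*e5 - 10*e1 e2 - 24*e1 e5 - 3*e2 e3 + 25/36*e3 e4 - 5/4*e3 e5 - 4*e4 e5 - 4/9*e1 e2 e3 + 45/4*e1 e2 e4 + 25/4*e1 e2 e5 - 27*e1 e4 e5 - 8/3*e2 e3 e4 + 10/9*e3 e4 e5 + 1/2*e1 e2 e3 e4 + 5/18*e1 e2 e3 e5 + 5/3*e2 e3 e4 e5
step 3: -27 - 4*e1 + 1/3*e2 - 45/4*e3 - 24*e4 + 9/4*e1 e2 - 10/9*e1 e3 + 241/48*e1 e4 + 25/16*e1 e5 + 15/2*e2 e3 - 53/8*e2 e4 + 265/24*e2 e5 - 18*e3 e5 + 15*e4 e5 + 5/3*e1 e2 e3 + 2*e1 e2 e4 - 5/8*e1 e3 e4 + 293/72*e1 e3 e5 + 5/6*e1 e4 e5 - 1175/144*e2 e3 e4 - 83/16*e2 e3 e5 - 10*e2 e4 e5 - 81/4*e3 e4 e5 + 8/3*e1 e2 e3 e5 - 5/4*e1 e2 e4 e5 - 3*e1 e3 e4 e5 + 4/9*e2 e3 e4 e5 + 3*e1 e2 e3 e4 e5
step 4: -4*e1 + 1/3*e2 - 45/4*e3 - 24*e4
Answer: -4*e1 + 1/3*e2 - 45/4*e3 - 24*e4


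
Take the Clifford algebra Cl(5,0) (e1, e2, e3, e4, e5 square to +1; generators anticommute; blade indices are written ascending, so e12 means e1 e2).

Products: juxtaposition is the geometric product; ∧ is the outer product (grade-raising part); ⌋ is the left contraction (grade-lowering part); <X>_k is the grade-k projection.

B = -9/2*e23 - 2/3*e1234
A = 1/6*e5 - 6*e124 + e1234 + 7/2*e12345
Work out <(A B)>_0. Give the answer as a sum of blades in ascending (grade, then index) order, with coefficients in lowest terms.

step 1: -2/3 + 4*e3 - 7/3*e5 + 9/2*e14 + 27*e134 + 63/4*e145 - 3/4*e235 - 1/9*e12345
step 2: -2/3
Answer: -2/3


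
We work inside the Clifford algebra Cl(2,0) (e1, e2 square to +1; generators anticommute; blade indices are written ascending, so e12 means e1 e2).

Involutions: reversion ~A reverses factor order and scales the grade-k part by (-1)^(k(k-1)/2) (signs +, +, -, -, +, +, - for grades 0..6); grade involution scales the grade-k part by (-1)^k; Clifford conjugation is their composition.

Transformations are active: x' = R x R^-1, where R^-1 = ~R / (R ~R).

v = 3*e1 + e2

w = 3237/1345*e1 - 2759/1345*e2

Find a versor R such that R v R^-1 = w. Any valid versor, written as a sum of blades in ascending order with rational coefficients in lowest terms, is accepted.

Construction: equal norms (both 10) license R = v + w = 7272/1345*e1 - 1414/1345*e2 — nothing changes along that direction, while (v - w)/2 changes sign, so v maps onto w.
Answer: 7272/1345*e1 - 1414/1345*e2


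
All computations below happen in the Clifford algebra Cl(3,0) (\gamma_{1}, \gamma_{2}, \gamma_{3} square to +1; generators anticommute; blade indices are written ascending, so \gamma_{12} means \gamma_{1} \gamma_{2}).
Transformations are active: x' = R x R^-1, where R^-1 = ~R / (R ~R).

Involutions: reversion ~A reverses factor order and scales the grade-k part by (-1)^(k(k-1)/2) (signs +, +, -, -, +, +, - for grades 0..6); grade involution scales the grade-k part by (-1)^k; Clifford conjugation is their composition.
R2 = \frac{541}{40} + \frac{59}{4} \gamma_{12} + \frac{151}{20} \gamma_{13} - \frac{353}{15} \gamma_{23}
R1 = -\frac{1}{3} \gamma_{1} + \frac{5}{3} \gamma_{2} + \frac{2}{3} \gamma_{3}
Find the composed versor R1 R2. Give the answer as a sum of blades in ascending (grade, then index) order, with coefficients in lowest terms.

Distribute over the terms of R1 (each basis-blade product reordered to ascending indices, repeated generators contracted through their squares):
(-\frac{1}{3} \gamma_{1}) R2 = -\frac{541}{120} \gamma_{1} - \frac{59}{12} \gamma_{2} - \frac{151}{60} \gamma_{3} + \frac{353}{45} \gamma_{123}
(\frac{5}{3} \gamma_{2}) R2 = -\frac{295}{12} \gamma_{1} + \frac{541}{24} \gamma_{2} - \frac{353}{9} \gamma_{3} - \frac{151}{12} \gamma_{123}
(\frac{2}{3} \gamma_{3}) R2 = -\frac{151}{30} \gamma_{1} + \frac{706}{45} \gamma_{2} + \frac{541}{60} \gamma_{3} + \frac{59}{6} \gamma_{123}
Summing the partial products and collecting blades:
Answer: -\frac{273}{8} \gamma_{1} + \frac{11993}{360} \gamma_{2} - \frac{589}{18} \gamma_{3} + \frac{917}{180} \gamma_{123}


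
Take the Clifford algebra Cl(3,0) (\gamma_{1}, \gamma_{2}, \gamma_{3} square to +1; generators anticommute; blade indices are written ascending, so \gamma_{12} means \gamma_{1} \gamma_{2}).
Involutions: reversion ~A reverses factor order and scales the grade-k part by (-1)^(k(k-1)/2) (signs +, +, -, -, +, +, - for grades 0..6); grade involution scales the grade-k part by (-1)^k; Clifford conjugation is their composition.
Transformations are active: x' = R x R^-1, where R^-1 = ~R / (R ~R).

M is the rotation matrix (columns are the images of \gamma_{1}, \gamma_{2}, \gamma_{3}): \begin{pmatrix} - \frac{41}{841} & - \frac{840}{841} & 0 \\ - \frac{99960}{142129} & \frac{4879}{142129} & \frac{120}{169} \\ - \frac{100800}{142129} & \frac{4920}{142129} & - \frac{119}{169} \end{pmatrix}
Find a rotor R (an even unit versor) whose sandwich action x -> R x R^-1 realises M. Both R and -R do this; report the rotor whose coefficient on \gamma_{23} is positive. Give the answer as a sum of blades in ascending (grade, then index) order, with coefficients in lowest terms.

Method: write R = a + b12*\gamma_{12} + b13*\gamma_{13} + b23*\gamma_{23} with a^2 + b12^2 + b13^2 + b23^2 = 1 (so R^-1 = ~R). Expanding the columns R e_j ~R gives tr M = 4a^2 - 1 and, from the antisymmetric part, M21 - M12 = -4a*b12, M13 - M31 = 4a*b13, M32 - M23 = -4a*b23.
Here tr M = -\frac{102129}{142129}, so a^2 = (1 + tr M)/4 = \frac{10000}{142129} and a = ±\frac{100}{377}. Taking a = \frac{100}{377}: M21 - M12 = \frac{42000}{142129}, M13 - M31 = \frac{100800}{142129}, M32 - M23 = -\frac{96000}{142129}, giving b12 = -\frac{105}{377}, b13 = \frac{252}{377}, b23 = \frac{240}{377}, i.e. R = \frac{100}{377} - \frac{105}{377} \gamma_{12} + \frac{252}{377} \gamma_{13} + \frac{240}{377} \gamma_{23}.
Its \gamma_{23} coefficient is already positive.
Answer: \frac{100}{377} - \frac{105}{377} \gamma_{12} + \frac{252}{377} \gamma_{13} + \frac{240}{377} \gamma_{23}. Key observation: the double cover Spin(3) -> SO(3) sends R and -R to the same matrix (trace -\frac{102129}{142129} here), so the stated sign of the \gamma_{23} coefficient is what selects one sheet.


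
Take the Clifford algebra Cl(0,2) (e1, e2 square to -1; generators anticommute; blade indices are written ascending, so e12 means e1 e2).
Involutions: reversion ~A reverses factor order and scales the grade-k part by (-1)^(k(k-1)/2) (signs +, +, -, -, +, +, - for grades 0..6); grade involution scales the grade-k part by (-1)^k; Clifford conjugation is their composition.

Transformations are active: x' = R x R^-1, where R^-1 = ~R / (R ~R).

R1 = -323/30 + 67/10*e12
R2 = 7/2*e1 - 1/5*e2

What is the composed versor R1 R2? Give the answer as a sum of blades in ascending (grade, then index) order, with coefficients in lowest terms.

Distribute over the terms of R1 (each basis-blade product reordered to ascending indices, repeated generators contracted through their squares):
(-323/30) R2 = -2261/60*e1 + 323/150*e2
(67/10*e12) R2 = 67/50*e1 + 469/20*e2
Summing the partial products and collecting blades:
Answer: -10903/300*e1 + 7681/300*e2


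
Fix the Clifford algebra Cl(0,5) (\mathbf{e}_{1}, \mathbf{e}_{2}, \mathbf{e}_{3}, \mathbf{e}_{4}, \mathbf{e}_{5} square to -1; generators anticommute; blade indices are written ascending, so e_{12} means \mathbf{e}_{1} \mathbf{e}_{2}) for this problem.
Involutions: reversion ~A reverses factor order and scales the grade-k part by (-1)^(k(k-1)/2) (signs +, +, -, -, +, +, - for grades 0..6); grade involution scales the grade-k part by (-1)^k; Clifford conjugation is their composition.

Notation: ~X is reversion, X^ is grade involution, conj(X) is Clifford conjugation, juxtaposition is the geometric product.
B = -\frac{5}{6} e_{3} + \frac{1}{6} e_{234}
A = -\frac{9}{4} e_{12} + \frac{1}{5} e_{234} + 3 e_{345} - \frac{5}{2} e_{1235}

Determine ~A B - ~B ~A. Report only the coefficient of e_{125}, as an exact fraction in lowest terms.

first term: -\frac{1}{30} + \frac{1}{6} e_{24} - \frac{1}{2} e_{25} - \frac{5}{2} e_{45} - \frac{15}{8} e_{123} + \frac{25}{12} e_{125} - \frac{3}{8} e_{134} - \frac{5}{12} e_{145}
second term: \frac{1}{30} + \frac{1}{6} e_{24} - \frac{1}{2} e_{25} - \frac{5}{2} e_{45} - \frac{15}{8} e_{123} - \frac{25}{12} e_{125} - \frac{3}{8} e_{134} + \frac{5}{12} e_{145}
Answer: \frac{25}{6}


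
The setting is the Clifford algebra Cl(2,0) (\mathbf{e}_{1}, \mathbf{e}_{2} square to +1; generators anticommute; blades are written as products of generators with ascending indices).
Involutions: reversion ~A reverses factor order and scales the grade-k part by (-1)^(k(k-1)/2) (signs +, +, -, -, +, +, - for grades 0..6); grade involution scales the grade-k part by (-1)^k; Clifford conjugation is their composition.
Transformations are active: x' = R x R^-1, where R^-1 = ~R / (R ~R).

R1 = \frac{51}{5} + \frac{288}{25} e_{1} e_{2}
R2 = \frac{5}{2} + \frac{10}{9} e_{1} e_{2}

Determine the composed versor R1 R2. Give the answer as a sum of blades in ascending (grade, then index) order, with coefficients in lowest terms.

Distribute over the terms of R1 (each basis-blade product reordered to ascending indices, repeated generators contracted through their squares):
(\frac{51}{5}) R2 = \frac{51}{2} + \frac{34}{3} e_{1} e_{2}
(\frac{288}{25} e_{1} e_{2}) R2 = -\frac{64}{5} + \frac{144}{5} e_{1} e_{2}
Summing the partial products and collecting blades:
Answer: \frac{127}{10} + \frac{602}{15} e_{1} e_{2}


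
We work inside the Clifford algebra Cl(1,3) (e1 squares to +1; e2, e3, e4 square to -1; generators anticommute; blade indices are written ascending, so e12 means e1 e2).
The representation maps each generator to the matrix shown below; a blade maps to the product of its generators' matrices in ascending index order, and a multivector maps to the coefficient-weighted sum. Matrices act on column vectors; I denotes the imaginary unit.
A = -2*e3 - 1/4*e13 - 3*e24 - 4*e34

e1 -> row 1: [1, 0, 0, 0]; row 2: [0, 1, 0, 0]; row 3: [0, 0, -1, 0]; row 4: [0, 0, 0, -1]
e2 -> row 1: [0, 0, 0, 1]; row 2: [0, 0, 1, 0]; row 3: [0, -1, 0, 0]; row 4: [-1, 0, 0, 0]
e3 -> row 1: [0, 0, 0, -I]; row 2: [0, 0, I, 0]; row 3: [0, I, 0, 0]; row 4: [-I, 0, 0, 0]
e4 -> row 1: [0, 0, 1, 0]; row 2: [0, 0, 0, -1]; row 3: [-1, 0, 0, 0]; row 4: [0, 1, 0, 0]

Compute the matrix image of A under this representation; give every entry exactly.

Bivector images (products of the table entries): rho(e13) = rho(e1)rho(e3) = row 1: [0, 0, 0, -I]; row 2: [0, 0, I, 0]; row 3: [0, -I, 0, 0]; row 4: [I, 0, 0, 0]; rho(e24) = rho(e2)rho(e4) = row 1: [0, 1, 0, 0]; row 2: [-1, 0, 0, 0]; row 3: [0, 0, 0, 1]; row 4: [0, 0, -1, 0]; rho(e34) = rho(e3)rho(e4) = row 1: [0, -I, 0, 0]; row 2: [-I, 0, 0, 0]; row 3: [0, 0, 0, -I]; row 4: [0, 0, -I, 0].
M = (-2)*rho(e3) + (-1/4)*rho(e13) + (-3)*rho(e24) + (-4)*rho(e34), summed entrywise:
Answer: row 1: [0, -3 + 4*I, 0, 9*I/4]; row 2: [3 + 4*I, 0, -9*I/4, 0]; row 3: [0, -7*I/4, 0, -3 + 4*I]; row 4: [7*I/4, 0, 3 + 4*I, 0]


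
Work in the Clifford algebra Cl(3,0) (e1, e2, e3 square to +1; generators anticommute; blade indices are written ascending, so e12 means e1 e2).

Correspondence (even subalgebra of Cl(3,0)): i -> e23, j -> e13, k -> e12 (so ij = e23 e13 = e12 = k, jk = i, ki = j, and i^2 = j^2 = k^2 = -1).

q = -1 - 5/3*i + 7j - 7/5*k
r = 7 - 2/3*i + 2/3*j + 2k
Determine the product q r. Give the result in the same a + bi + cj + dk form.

In blades: q = -1 - 7/5*e12 + 7*e13 - 5/3*e23, r = 7 + 2*e12 + 2/3*e13 - 2/3*e23.
Distribute q over r term by term (generator squares from the signature, products reordered to ascending indices): (-1)*r = -7 - 2*e12 - 2/3*e13 + 2/3*e23; (-7/5*e12)*r = 14/5 - 49/5*e12 + 14/15*e13 + 14/15*e23; (7*e13)*r = -14/3 + 14/3*e12 + 49*e13 + 14*e23; (-5/3*e23)*r = -10/9 - 10/9*e12 + 10/3*e13 - 35/3*e23.
Sum: -449/45 - 371/45*e12 + 263/5*e13 + 59/15*e23; translating back through the correspondence:
Answer: -449/45 + 59/15*i + 263/5*j - 371/45*k


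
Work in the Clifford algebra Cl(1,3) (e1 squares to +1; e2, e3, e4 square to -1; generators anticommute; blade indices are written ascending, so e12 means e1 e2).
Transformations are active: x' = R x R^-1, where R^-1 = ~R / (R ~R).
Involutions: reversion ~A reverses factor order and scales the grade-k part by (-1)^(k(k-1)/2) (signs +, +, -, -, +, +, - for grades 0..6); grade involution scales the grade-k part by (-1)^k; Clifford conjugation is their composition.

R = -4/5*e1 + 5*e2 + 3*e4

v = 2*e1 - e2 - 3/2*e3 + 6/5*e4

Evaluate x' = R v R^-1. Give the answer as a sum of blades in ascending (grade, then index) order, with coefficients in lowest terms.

~R = -4/5*e1 + 5*e2 + 3*e4, and R ~R = -834/25, so R^-1 = ~R / (-834/25).
R v = -1/5 - 46/5*e12 + 6/5*e13 - 174/25*e14 - 15/2*e23 + 9*e24 + 9/2*e34
Answer: -838/417*e1 + 442/417*e2 + 3/2*e3 - 809/695*e4


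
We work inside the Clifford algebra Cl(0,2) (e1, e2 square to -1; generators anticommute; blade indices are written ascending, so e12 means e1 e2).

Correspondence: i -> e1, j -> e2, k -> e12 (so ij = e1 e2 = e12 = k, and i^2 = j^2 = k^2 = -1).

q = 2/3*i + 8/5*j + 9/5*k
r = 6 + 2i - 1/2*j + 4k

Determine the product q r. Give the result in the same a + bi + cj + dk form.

In blades: q = 2/3*e1 + 8/5*e2 + 9/5*e12, r = 6 + 2*e1 - 1/2*e2 + 4*e12.
Distribute q over r term by term (generator squares from the signature, products reordered to ascending indices): (2/3*e1)*r = -4/3 + 4*e1 - 8/3*e2 - 1/3*e12; (8/5*e2)*r = 4/5 + 32/5*e1 + 48/5*e2 - 16/5*e12; (9/5*e12)*r = -36/5 + 9/10*e1 + 18/5*e2 + 54/5*e12.
Sum: -116/15 + 113/10*e1 + 158/15*e2 + 109/15*e12; translating back through the correspondence:
Answer: -116/15 + 113/10*i + 158/15*j + 109/15*k


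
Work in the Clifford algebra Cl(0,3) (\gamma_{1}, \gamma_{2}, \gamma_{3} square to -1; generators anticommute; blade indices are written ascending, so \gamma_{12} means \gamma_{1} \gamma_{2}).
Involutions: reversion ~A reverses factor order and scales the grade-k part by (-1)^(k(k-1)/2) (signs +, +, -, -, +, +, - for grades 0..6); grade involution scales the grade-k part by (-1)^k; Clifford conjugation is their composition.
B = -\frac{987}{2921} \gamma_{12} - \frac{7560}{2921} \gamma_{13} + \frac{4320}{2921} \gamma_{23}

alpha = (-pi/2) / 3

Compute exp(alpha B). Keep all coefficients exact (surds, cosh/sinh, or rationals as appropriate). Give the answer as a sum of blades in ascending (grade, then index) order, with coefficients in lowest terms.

B^2 term by term: the squares give (-\frac{987}{2921})^2*(\gamma_{12})^2 + (-\frac{7560}{2921})^2*(\gamma_{13})^2 + (\frac{4320}{2921})^2*(\gamma_{23})^2 = \frac{974169}{8532241}*(-1) + \frac{57153600}{8532241}*(-1) + \frac{18662400}{8532241}*(-1) = -9 (each basis 2-blade squares to minus the product of its generators' squares); cross terms between blades sharing an index anticommute and cancel. So B^2 = -9.
B^2 = -9 — the series telescopes trigonometrically here: l = 3, alpha*l = - \frac{\pi}{2}, so exp(alpha B) = cos(- \frac{\pi}{2}) + (sin(- \frac{\pi}{2})/3)*B = 0 + (- \frac{1}{3})*B.
Answer: \frac{329}{2921} \gamma_{12} + \frac{2520}{2921} \gamma_{13} - \frac{1440}{2921} \gamma_{23}


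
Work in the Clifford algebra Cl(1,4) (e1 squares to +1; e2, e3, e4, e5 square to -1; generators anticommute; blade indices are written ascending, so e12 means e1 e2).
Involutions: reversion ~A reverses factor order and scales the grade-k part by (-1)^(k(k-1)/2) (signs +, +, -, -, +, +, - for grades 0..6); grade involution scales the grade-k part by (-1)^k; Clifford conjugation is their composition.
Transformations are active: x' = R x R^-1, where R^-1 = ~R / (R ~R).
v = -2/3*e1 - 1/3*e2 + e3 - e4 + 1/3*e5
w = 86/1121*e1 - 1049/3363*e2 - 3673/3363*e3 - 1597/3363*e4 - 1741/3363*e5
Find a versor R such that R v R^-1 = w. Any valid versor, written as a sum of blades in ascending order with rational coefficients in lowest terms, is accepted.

Reasoning: v^2 = w^2 = -16/9 since conjugation preserves the quadratic form; R = v + w = -1984/3363*e1 - 2170/3363*e2 - 310/3363*e3 - 4960/3363*e4 - 620/3363*e5 is then valid when invertible, keeping its own part and reversing (v - w)/2.
Answer: -1984/3363*e1 - 2170/3363*e2 - 310/3363*e3 - 4960/3363*e4 - 620/3363*e5


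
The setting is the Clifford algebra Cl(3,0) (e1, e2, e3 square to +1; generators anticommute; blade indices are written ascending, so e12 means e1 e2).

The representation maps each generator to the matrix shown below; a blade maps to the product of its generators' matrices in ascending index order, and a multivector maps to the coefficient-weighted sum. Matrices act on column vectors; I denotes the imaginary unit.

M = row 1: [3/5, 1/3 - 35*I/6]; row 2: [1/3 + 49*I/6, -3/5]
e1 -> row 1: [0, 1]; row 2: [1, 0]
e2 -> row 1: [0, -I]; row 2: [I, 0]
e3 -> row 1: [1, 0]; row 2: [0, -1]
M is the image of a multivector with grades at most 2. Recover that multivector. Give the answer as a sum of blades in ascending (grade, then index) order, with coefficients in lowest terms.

Method: 1, rho(e1), rho(e2), rho(e3) form a trace-orthogonal basis of the 2x2 complex matrices (tr(X Y) = 2 if X = Y, else 0), so M = m0*1 + m1*rho(e1) + m2*rho(e2) + m3*rho(e3) with m0 = tr(M)/2 = 0, m1 = tr(M rho(e1))/2 = 1/3 + 7*I/6, m2 = tr(M rho(e2))/2 = 7, m3 = tr(M rho(e3))/2 = 3/5.
Multiplying table entries, the bivector images are rho(e12) = I*rho(e3), rho(e13) = -I*rho(e2), rho(e23) = I*rho(e1); with real blade coefficients the real parts of m0..m3 are the coefficients of 1, e1, e2, e3 and the imaginary parts give the bivectors (e23: Im m1, e13: -Im m2, e12: Im m3).
Answer: 1/3*e1 + 7*e2 + 3/5*e3 + 7/6*e23


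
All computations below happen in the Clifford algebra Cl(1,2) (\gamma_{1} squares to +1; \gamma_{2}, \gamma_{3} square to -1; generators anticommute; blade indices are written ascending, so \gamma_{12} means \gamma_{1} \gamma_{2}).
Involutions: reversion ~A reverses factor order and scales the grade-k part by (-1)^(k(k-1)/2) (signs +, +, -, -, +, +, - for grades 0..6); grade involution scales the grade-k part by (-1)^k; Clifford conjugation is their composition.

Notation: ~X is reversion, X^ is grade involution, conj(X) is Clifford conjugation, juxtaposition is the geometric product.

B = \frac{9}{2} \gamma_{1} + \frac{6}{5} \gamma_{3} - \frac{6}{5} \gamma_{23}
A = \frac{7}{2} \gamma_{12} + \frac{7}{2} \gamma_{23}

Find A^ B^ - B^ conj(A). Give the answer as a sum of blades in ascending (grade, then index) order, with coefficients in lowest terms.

first term: \frac{21}{5} + \frac{399}{20} \gamma_{2} + \frac{21}{5} \gamma_{13} - \frac{399}{20} \gamma_{123}
second term: -\frac{21}{5} + \frac{399}{20} \gamma_{2} + \frac{21}{5} \gamma_{13} + \frac{399}{20} \gamma_{123}
Answer: \frac{42}{5} - \frac{399}{10} \gamma_{123}


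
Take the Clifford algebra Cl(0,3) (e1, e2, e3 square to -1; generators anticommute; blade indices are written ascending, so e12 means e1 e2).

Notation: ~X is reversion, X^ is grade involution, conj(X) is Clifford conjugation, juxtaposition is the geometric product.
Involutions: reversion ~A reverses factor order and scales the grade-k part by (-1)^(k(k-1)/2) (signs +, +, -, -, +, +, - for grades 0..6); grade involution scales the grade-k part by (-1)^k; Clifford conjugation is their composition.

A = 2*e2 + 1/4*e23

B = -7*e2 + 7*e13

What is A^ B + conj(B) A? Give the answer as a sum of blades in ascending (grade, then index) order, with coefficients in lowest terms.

first term: -14 - 7/4*e3 - 7/4*e12 + 14*e123
second term: -14 - 7/4*e3 - 7/4*e12 + 14*e123
Answer: -28 - 7/2*e3 - 7/2*e12 + 28*e123


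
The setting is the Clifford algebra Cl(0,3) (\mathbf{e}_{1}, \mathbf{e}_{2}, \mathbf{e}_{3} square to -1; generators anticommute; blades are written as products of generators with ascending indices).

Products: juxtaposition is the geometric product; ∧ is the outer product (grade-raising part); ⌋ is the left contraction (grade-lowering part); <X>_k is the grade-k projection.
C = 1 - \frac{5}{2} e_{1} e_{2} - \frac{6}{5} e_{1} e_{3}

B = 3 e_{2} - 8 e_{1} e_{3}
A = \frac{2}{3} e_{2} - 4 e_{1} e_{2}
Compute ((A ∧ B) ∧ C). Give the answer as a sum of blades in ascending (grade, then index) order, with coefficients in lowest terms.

step 1: \frac{16}{3} e_{1} e_{2} e_{3}
step 2: \frac{16}{3} e_{1} e_{2} e_{3}
Answer: \frac{16}{3} e_{1} e_{2} e_{3}


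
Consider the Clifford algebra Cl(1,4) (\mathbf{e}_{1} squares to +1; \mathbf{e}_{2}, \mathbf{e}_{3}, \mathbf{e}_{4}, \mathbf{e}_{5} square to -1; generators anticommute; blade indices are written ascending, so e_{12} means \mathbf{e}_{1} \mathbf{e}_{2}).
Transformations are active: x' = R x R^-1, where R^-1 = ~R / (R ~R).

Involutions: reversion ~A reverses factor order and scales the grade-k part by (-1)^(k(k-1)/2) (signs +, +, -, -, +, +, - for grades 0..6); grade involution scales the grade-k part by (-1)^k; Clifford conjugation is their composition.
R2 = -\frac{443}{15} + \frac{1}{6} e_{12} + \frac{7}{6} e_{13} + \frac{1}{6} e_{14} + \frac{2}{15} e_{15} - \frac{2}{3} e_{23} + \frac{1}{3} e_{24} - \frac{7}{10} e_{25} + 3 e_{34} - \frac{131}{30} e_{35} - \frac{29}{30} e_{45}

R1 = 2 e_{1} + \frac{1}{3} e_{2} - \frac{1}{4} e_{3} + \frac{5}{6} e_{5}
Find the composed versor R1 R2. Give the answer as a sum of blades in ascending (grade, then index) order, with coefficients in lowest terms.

Distribute over the terms of R1 (each basis-blade product reordered to ascending indices, repeated generators contracted through their squares):
(2 e_{1}) R2 = -\frac{886}{15} e_{1} + \frac{1}{3} e_{2} + \frac{7}{3} e_{3} + \frac{1}{3} e_{4} + \frac{4}{15} e_{5} - \frac{4}{3} e_{123} + \frac{2}{3} e_{124} - \frac{7}{5} e_{125} + 6 e_{134} - \frac{131}{15} e_{135} - \frac{29}{15} e_{145}
(\frac{1}{3} e_{2}) R2 = \frac{1}{18} e_{1} - \frac{443}{45} e_{2} + \frac{2}{9} e_{3} - \frac{1}{9} e_{4} + \frac{7}{30} e_{5} - \frac{7}{18} e_{123} - \frac{1}{18} e_{124} - \frac{2}{45} e_{125} + e_{234} - \frac{131}{90} e_{235} - \frac{29}{90} e_{245}
(-\frac{1}{4} e_{3}) R2 = -\frac{7}{24} e_{1} + \frac{1}{6} e_{2} + \frac{443}{60} e_{3} + \frac{3}{4} e_{4} - \frac{131}{120} e_{5} - \frac{1}{24} e_{123} + \frac{1}{24} e_{134} + \frac{1}{30} e_{135} + \frac{1}{12} e_{234} - \frac{7}{40} e_{235} + \frac{29}{120} e_{345}
(\frac{5}{6} e_{5}) R2 = \frac{1}{9} e_{1} - \frac{7}{12} e_{2} - \frac{131}{36} e_{3} - \frac{29}{36} e_{4} - \frac{443}{18} e_{5} + \frac{5}{36} e_{125} + \frac{35}{36} e_{135} + \frac{5}{36} e_{145} - \frac{5}{9} e_{235} + \frac{5}{18} e_{245} + \frac{5}{2} e_{345}
Summing the partial products and collecting blades:
Answer: -\frac{7103}{120} e_{1} - \frac{1787}{180} e_{2} + \frac{63}{10} e_{3} + \frac{1}{6} e_{4} - \frac{9073}{360} e_{5} - \frac{127}{72} e_{123} + \frac{11}{18} e_{124} - \frac{47}{36} e_{125} + \frac{145}{24} e_{134} - \frac{1391}{180} e_{135} - \frac{323}{180} e_{145} + \frac{13}{12} e_{234} - \frac{787}{360} e_{235} - \frac{2}{45} e_{245} + \frac{329}{120} e_{345}


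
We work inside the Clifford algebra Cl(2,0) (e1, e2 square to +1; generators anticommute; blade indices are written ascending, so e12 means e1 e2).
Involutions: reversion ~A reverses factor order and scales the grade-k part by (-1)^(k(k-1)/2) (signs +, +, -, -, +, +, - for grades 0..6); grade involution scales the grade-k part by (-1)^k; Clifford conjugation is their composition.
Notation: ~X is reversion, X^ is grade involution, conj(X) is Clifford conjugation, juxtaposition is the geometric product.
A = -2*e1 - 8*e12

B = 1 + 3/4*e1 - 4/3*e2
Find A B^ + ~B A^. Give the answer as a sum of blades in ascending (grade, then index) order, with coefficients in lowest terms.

first term: 3/2 - 38/3*e1 - 6*e2 - 32/3*e12
second term: 3/2 - 26/3*e1 - 6*e2 - 16/3*e12
Answer: 3 - 64/3*e1 - 12*e2 - 16*e12


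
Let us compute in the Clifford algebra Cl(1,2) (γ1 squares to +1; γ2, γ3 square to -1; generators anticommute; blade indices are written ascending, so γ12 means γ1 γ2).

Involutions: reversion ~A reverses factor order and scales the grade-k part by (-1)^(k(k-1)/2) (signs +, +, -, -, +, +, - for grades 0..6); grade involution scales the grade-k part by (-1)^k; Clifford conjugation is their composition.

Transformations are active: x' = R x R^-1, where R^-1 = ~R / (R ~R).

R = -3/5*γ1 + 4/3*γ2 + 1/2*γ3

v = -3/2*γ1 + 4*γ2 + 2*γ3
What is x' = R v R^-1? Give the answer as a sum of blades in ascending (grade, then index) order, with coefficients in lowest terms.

~R = -3/5*γ1 + 4/3*γ2 + 1/2*γ3, and R ~R = -1501/900, so R^-1 = ~R / (-1501/900).
R v = -163/30 - 2/5*γ12 - 9/20*γ13 + 2/3*γ23
Answer: -7233/3002*γ1 + 7036/1501*γ2 + 1888/1501*γ3


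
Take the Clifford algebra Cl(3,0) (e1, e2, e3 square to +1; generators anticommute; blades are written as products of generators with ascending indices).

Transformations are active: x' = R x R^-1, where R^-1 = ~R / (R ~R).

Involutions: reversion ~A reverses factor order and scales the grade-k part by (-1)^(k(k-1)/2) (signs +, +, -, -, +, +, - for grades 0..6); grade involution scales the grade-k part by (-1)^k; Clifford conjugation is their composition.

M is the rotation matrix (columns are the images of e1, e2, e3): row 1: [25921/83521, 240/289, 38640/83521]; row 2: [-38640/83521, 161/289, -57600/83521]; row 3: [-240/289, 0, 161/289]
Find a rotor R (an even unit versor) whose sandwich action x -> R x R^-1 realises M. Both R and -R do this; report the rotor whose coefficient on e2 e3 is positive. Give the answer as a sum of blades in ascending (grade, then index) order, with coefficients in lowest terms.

Method: write R = a + b12*e1 e2 + b13*e1 e3 + b23*e2 e3 with a^2 + b12^2 + b13^2 + b23^2 = 1 (so R^-1 = ~R). Expanding the columns R e_j ~R gives tr M = 4a^2 - 1 and, from the antisymmetric part, M21 - M12 = -4a*b12, M13 - M31 = 4a*b13, M32 - M23 = -4a*b23.
Here tr M = 118979/83521, so a^2 = (1 + tr M)/4 = 50625/83521 and a = ±225/289. Taking a = 225/289: M21 - M12 = -108000/83521, M13 - M31 = 108000/83521, M32 - M23 = 57600/83521, giving b12 = 120/289, b13 = 120/289, b23 = -64/289, i.e. R = 225/289 + 120/289*e1 e2 + 120/289*e1 e3 - 64/289*e2 e3.
Its e2 e3 coefficient is negative, so report the other preimage -R.
Answer: -225/289 - 120/289*e1 e2 - 120/289*e1 e3 + 64/289*e2 e3. Sheet selection: the two-to-one cover makes ±R indistinguishable at the matrix level (trace 118979/83521), so uniqueness comes from the required sign on e2 e3.


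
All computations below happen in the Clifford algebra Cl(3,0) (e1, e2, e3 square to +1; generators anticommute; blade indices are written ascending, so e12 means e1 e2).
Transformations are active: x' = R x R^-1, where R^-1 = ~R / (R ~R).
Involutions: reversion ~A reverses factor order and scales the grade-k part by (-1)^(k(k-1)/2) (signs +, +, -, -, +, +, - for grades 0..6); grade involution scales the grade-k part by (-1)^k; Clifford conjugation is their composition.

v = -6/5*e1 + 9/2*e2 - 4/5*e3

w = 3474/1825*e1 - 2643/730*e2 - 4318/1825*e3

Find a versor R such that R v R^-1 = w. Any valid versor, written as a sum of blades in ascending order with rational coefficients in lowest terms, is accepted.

Sketch: the shared square 2233/100 makes R = v + w = 1284/1825*e1 + 321/365*e2 - 5778/1825*e3 the natural versor; its sandwich fixes that direction, negates (v - w)/2, and sends v to w.
Answer: 1284/1825*e1 + 321/365*e2 - 5778/1825*e3


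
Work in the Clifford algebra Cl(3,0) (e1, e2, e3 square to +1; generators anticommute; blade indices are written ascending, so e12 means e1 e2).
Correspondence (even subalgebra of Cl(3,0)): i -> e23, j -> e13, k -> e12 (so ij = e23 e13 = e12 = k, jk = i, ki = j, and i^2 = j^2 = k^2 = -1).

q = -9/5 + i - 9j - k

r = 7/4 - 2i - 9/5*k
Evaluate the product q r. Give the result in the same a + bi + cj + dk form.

In blades: q = -9/5 - e12 - 9*e13 + e23, r = 7/4 - 9/5*e12 - 2*e23.
Distribute q over r term by term (generator squares from the signature, products reordered to ascending indices): (-9/5)*r = -63/20 + 81/25*e12 + 18/5*e23; (-e12)*r = -9/5 - 7/4*e12 + 2*e13; (-9*e13)*r = -18*e12 - 63/4*e13 + 81/5*e23; (e23)*r = 2 + 9/5*e13 + 7/4*e23.
Sum: -59/20 - 1651/100*e12 - 239/20*e13 + 431/20*e23; translating back through the correspondence:
Answer: -59/20 + 431/20*i - 239/20*j - 1651/100*k


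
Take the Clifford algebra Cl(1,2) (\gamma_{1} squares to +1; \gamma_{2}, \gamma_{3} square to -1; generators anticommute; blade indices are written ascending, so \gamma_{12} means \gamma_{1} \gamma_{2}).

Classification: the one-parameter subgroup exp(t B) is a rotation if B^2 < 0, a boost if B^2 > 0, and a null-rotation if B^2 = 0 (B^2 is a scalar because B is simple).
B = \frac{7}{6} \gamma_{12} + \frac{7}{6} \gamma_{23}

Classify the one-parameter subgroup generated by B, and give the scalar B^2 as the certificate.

B^2 term by term: the squares give (\frac{7}{6})^2*(\gamma_{12})^2 + (\frac{7}{6})^2*(\gamma_{23})^2 = \frac{49}{36}*(+1) + \frac{49}{36}*(-1) = 0 (each basis 2-blade squares to minus the product of its generators' squares); cross terms between blades sharing an index anticommute and cancel. So B^2 = 0.
Answer: null-rotation, certificate B^2 = 0. One invariant decides it: the square 0 survives every conjugation, and its sign is exactly the classification.


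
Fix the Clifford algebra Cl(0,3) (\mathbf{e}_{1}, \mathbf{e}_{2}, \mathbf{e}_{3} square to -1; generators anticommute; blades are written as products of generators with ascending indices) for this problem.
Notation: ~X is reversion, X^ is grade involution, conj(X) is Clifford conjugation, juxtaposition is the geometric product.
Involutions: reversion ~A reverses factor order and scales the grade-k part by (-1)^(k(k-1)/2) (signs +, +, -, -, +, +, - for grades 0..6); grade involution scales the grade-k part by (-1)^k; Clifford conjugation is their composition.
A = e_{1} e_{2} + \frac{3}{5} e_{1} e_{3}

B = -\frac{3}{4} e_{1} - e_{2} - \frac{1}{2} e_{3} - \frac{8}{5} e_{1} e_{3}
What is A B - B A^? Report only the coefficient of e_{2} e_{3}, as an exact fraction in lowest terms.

first term: \frac{24}{25} + \frac{13}{10} e_{1} - \frac{3}{4} e_{2} - \frac{9}{20} e_{3} - \frac{8}{5} e_{2} e_{3} + \frac{1}{10} e_{1} e_{2} e_{3}
second term: \frac{24}{25} - \frac{13}{10} e_{1} + \frac{3}{4} e_{2} + \frac{9}{20} e_{3} + \frac{8}{5} e_{2} e_{3} + \frac{1}{10} e_{1} e_{2} e_{3}
Answer: -\frac{16}{5}


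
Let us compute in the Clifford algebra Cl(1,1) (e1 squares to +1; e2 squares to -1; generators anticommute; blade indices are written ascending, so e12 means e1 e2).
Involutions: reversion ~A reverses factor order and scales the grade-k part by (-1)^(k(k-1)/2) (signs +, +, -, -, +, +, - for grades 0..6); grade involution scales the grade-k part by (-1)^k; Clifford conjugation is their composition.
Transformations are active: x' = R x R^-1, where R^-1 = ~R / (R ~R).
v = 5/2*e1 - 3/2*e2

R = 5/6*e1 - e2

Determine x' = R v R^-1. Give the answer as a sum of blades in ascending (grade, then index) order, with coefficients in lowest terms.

~R = 5/6*e1 - e2, and R ~R = -11/36, so R^-1 = ~R / (-11/36).
R v = 7/12 + 5/4*e12
Answer: -125/22*e1 + 117/22*e2


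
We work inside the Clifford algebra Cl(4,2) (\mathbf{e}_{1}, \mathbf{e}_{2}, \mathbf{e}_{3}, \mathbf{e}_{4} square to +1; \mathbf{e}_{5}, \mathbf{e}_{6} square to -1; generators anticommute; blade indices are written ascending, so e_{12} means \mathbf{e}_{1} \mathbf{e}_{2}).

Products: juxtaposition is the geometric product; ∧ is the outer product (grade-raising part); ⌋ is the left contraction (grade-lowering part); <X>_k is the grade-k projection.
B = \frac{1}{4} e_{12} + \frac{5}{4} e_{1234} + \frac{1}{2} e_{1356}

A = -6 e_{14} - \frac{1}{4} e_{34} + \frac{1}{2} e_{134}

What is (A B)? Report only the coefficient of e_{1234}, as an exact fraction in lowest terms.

step 1: -\frac{5}{8} e_{2} + \frac{5}{16} e_{12} + \frac{15}{2} e_{23} - \frac{3}{2} e_{24} + \frac{1}{8} e_{234} - \frac{1}{4} e_{456} - \frac{1}{16} e_{1234} + \frac{1}{8} e_{1456} - 3 e_{3456}
Answer: -\frac{1}{16}


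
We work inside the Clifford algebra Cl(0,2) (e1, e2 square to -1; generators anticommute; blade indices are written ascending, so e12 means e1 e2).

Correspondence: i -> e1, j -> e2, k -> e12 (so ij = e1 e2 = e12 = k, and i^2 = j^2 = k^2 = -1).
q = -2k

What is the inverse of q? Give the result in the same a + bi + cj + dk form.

In blades: q = -2*e12.
With qbar = 2*e12 (scalar fixed, mapped units negated), q qbar = 4 (the sum of squared coefficients), so q^-1 = qbar / (4) = 1/2*e12; translating back:
Answer: 1/2*k


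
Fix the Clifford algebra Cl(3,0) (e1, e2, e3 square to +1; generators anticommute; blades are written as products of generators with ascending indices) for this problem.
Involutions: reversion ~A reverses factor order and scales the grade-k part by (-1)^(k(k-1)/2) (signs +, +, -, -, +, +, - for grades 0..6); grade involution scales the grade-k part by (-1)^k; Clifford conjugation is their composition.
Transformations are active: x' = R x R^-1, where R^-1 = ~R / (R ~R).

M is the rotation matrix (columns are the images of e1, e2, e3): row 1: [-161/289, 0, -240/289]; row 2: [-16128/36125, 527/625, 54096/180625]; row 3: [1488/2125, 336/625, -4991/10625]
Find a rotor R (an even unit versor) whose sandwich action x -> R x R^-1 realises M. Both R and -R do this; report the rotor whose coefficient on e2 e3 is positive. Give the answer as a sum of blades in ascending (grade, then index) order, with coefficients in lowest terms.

Method: write R = a + b12*e1 e2 + b13*e1 e3 + b23*e2 e3 with a^2 + b12^2 + b13^2 + b23^2 = 1 (so R^-1 = ~R). Expanding the columns R e_j ~R gives tr M = 4a^2 - 1 and, from the antisymmetric part, M21 - M12 = -4a*b12, M13 - M31 = 4a*b13, M32 - M23 = -4a*b23.
Here tr M = -33169/180625, so a^2 = (1 + tr M)/4 = 36864/180625 and a = ±192/425. Taking a = 192/425: M21 - M12 = -16128/36125, M13 - M31 = -55296/36125, M32 - M23 = 43008/180625, giving b12 = 21/85, b13 = -72/85, b23 = -56/425, i.e. R = 192/425 + 21/85*e1 e2 - 72/85*e1 e3 - 56/425*e2 e3.
Its e2 e3 coefficient is negative, so report the other preimage -R.
Answer: -192/425 - 21/85*e1 e2 + 72/85*e1 e3 + 56/425*e2 e3. Note: both R and -R realise this M (trace -33169/180625); the covering map identifies them, and the e2 e3-coefficient sign is the tie-breaker.


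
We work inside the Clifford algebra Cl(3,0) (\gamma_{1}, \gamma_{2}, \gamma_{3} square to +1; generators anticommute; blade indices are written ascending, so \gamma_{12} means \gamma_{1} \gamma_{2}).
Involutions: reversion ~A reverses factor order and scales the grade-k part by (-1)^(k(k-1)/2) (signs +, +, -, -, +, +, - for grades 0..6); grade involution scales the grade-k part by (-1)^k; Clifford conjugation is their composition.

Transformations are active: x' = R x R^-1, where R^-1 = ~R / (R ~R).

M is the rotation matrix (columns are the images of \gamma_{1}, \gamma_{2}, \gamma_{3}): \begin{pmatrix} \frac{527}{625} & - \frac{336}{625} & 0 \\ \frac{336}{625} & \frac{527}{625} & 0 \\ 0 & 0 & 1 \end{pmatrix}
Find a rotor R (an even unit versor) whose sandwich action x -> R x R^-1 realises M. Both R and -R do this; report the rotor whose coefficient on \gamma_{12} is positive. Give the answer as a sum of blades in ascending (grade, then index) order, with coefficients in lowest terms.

Method: write R = a + b12*\gamma_{12} + b13*\gamma_{13} + b23*\gamma_{23} with a^2 + b12^2 + b13^2 + b23^2 = 1 (so R^-1 = ~R). Expanding the columns R e_j ~R gives tr M = 4a^2 - 1 and, from the antisymmetric part, M21 - M12 = -4a*b12, M13 - M31 = 4a*b13, M32 - M23 = -4a*b23.
Here tr M = \frac{1679}{625}, so a^2 = (1 + tr M)/4 = \frac{576}{625} and a = ±\frac{24}{25}. Taking a = \frac{24}{25}: M21 - M12 = \frac{672}{625}, M13 - M31 = 0, M32 - M23 = 0, giving b12 = -\frac{7}{25}, b13 = 0, b23 = 0, i.e. R = \frac{24}{25} - \frac{7}{25} \gamma_{12}.
Its \gamma_{12} coefficient is negative, so report the other preimage -R.
Answer: -\frac{24}{25} + \frac{7}{25} \gamma_{12}. Sheet selection: the two-to-one cover makes ±R indistinguishable at the matrix level (trace \frac{1679}{625}), so uniqueness comes from the required sign on \gamma_{12}.
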